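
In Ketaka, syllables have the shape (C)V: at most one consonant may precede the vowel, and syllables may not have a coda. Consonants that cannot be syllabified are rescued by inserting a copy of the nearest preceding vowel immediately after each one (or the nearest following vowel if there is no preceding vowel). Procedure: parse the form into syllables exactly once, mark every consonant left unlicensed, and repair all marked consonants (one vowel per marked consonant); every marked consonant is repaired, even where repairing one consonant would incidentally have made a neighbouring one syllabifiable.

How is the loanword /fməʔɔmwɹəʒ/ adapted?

fəməʔɔmɔwɔɹəʒə

The consonants /f/, /m/, /w/, /ʒ/ cannot be parsed into a legal (C)V syllable (no codas are permitted; onsets are limited to one consonant).
Inserting the epenthetic vowel yields /f/ → /fə/, /m/ → /mɔ/, /w/ → /wɔ/, /ʒ/ → /ʒə/.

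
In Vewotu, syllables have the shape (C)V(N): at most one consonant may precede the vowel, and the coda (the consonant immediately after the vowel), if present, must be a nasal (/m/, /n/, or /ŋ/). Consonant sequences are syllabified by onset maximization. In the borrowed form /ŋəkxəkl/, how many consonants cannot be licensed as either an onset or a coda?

Syllabifying with onset maximization leaves /k/, /k/, /l/ stranded (only a nasal (/m/, /n/, or /ŋ/) is licensed in coda position; onsets are limited to one consonant).

3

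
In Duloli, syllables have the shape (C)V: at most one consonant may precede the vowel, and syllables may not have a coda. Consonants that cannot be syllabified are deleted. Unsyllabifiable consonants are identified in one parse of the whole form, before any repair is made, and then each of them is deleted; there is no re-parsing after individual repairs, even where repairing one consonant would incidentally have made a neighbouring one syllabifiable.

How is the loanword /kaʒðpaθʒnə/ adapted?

Under (C)V, the unsyllabifiable consonants are /ʒ/, /ð/, /θ/, /ʒ/ (no codas are permitted; onsets are limited to one consonant).
Deleting the stranded consonants removes /ʒ/, /ð/, /θ/, /ʒ/.

kapanə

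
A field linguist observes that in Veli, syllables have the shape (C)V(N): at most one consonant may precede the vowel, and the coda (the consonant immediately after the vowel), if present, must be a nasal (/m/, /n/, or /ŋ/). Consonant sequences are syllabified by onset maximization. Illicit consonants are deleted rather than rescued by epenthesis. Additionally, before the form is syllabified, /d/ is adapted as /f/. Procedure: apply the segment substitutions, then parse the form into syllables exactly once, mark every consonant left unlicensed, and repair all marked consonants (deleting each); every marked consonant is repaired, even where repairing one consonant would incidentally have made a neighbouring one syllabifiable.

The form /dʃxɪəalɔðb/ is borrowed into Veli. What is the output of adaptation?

xɪəalɔ

Substitution: /d/ → /f/, giving /fʃxɪəalɔðb/.
The consonants /f/, /ʃ/, /ð/, /b/ cannot be parsed into a legal (C)V(N) syllable (only a nasal (/m/, /n/, or /ŋ/) is licensed in coda position; onsets are limited to one consonant).
Deletion applies to /f/, /ʃ/, /ð/, /b/.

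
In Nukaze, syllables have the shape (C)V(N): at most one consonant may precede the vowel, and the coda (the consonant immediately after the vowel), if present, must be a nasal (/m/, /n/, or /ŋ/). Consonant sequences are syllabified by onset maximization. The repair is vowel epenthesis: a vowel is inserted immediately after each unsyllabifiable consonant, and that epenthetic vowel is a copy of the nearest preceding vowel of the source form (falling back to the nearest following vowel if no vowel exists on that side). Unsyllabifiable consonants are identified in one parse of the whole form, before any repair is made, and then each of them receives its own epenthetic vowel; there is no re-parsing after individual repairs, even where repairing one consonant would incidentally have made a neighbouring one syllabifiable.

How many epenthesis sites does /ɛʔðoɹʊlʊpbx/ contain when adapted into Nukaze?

4

The unsyllabifiable consonants are /ʔ/, /p/, /b/, /x/; each receives one epenthetic vowel.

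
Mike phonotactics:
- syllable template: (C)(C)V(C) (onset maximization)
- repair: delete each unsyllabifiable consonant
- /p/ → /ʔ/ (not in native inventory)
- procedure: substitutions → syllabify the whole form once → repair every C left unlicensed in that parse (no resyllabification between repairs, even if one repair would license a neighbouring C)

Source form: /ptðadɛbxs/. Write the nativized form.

Substitution: /p/ → /ʔ/, giving /ʔtðadɛbxs/.
Under (C)(C)V(C), the unsyllabifiable consonants are /ʔ/, /x/, /s/ (at most one coda consonant is licensed; onsets may contain at most 2 consonants).
Deleting the stranded consonants removes /ʔ/, /x/, /s/.

tðadɛb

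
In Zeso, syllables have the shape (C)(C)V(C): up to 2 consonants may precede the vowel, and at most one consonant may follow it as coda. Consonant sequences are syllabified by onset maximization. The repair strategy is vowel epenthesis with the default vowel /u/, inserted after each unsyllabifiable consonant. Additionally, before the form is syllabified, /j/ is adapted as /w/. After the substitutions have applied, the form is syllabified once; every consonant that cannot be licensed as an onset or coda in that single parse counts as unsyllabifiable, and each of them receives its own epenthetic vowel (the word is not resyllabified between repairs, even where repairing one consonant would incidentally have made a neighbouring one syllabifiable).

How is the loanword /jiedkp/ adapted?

wiedkupu

Substitution: /j/ → /w/, giving /wiedkp/.
Syllabifying with onset maximization leaves /k/, /p/ stranded (at most one coda consonant is licensed; onsets may contain at most 2 consonants).
Epenthesis after each stranded consonant: /k/ → /ku/, /p/ → /pu/.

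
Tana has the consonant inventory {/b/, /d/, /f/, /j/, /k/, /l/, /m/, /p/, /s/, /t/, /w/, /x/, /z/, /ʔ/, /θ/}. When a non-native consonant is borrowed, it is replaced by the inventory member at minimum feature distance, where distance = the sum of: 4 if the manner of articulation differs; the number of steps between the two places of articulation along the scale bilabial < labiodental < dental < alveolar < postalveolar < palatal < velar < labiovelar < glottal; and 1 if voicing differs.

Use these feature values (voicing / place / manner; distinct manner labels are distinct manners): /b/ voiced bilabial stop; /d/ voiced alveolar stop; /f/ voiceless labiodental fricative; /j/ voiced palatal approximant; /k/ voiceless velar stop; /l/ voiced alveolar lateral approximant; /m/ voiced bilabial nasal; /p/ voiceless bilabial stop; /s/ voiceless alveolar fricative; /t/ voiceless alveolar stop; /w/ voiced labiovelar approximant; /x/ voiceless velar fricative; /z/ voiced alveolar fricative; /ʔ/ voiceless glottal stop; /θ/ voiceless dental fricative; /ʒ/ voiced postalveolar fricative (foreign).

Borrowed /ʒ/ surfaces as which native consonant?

z

/z/ is closest: same manner (fricative), place distance 1 (postalveolar→alveolar), same voicing; total 1. Next closest is /s/ at distance 2.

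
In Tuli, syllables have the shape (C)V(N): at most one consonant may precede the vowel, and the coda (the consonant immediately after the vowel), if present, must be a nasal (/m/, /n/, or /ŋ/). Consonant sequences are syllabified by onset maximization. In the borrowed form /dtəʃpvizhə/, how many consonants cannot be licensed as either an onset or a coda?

The consonants /d/, /ʃ/, /p/, /z/ cannot be parsed into a legal (C)V(N) syllable (only a nasal (/m/, /n/, or /ŋ/) is licensed in coda position; onsets are limited to one consonant).

4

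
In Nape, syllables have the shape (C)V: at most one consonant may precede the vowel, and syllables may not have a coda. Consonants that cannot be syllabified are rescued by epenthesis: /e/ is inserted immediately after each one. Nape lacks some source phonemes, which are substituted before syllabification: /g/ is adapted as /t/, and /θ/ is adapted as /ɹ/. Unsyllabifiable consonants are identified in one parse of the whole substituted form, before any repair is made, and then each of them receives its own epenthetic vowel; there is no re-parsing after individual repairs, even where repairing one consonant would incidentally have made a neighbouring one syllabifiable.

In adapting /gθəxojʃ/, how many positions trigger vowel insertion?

3

After substitution the input is /tɹəxojʃ/.
The unsyllabifiable consonants are /t/, /j/, /ʃ/; each receives one epenthetic vowel.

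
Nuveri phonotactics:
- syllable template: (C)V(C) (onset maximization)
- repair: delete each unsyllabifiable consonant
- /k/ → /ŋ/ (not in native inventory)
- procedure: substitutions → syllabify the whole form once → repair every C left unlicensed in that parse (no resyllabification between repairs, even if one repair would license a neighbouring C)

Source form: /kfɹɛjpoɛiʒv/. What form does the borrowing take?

ɹɛjpoɛiʒ

Substitution: /k/ → /ŋ/, giving /ŋfɹɛjpoɛiʒv/.
The consonants /ŋ/, /f/, /v/ cannot be parsed into a legal (C)V(C) syllable (at most one coda consonant is licensed; onsets are limited to one consonant).
Deletion applies to /ŋ/, /f/, /v/.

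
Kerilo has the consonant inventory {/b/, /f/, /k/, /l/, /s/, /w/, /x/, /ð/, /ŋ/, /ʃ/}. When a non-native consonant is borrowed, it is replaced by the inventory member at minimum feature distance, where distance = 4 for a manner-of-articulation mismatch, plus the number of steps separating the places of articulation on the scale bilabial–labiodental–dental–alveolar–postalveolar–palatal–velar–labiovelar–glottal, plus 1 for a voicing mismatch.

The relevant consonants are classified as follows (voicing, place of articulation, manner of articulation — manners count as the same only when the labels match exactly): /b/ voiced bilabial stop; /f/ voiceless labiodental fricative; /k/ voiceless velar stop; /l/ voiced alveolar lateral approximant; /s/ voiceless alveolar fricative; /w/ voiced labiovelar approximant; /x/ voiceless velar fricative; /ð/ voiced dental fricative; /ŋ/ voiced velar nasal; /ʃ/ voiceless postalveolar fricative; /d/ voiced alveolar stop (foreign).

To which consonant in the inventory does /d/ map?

b

/b/ is closest: same manner (stop), place distance 3 (alveolar→bilabial), same voicing; total 3. Next closest is /k/ at distance 4.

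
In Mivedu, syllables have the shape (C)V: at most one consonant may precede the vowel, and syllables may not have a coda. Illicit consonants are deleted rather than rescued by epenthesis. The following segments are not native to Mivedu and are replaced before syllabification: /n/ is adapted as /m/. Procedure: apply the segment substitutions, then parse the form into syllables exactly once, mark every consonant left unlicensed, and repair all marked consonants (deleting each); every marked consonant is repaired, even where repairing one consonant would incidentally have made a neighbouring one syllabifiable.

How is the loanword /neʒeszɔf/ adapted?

Substitution: /n/ → /m/, giving /meʒeszɔf/.
Under (C)V, the unsyllabifiable consonants are /s/, /f/ (no codas are permitted; onsets are limited to one consonant).
Deletion applies to /s/, /f/.

meʒezɔ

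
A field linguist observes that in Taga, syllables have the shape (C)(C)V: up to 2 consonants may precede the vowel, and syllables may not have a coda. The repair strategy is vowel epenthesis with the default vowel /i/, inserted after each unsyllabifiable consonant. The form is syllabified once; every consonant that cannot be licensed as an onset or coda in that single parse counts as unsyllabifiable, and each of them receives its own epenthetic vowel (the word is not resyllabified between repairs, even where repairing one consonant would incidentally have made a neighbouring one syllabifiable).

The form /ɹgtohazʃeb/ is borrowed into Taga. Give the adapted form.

Under (C)(C)V, the unsyllabifiable consonants are /ɹ/, /b/ (no codas are permitted; onsets may contain at most 2 consonants).
Each unlicensed consonant becomes the onset of a new syllable: /ɹ/ → /ɹi/, /b/ → /bi/.

ɹigtohazʃebi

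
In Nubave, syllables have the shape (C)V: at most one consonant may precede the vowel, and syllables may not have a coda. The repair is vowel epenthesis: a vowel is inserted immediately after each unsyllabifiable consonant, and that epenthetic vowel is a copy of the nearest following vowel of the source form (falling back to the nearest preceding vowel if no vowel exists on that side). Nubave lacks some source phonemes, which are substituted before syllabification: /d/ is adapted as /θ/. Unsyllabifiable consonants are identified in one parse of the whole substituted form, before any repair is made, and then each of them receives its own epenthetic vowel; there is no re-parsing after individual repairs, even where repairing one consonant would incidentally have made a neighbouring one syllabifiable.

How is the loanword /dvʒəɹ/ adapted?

Substitution: /d/ → /θ/, giving /θvʒəɹ/.
Syllabifying with onset maximization leaves /θ/, /v/, /ɹ/ stranded (no codas are permitted; onsets are limited to one consonant).
Each unlicensed consonant becomes the onset of a new syllable: /θ/ → /θə/, /v/ → /və/, /ɹ/ → /ɹə/.

θəvəʒəɹə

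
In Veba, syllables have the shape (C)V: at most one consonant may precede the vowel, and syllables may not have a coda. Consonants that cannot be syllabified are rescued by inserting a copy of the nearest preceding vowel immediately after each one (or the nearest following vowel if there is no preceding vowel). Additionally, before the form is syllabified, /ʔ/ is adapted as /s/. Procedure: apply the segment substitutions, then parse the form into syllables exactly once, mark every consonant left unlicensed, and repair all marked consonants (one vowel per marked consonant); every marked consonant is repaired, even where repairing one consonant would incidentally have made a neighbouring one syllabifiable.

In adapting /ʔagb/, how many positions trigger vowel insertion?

2

After substitution the input is /sagb/.
The unsyllabifiable consonants are /g/, /b/; each receives one epenthetic vowel.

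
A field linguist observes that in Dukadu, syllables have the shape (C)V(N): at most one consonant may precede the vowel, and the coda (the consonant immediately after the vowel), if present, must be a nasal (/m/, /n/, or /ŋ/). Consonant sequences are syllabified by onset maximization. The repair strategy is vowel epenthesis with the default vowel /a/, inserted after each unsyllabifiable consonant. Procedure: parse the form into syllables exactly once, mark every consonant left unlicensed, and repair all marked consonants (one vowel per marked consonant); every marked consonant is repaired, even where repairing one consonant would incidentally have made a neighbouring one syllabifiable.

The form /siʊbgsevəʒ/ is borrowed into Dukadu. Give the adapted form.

siʊbagasevəʒa

The consonants /b/, /g/, /ʒ/ cannot be parsed into a legal (C)V(N) syllable (only a nasal (/m/, /n/, or /ŋ/) is licensed in coda position; onsets are limited to one consonant).
Each unlicensed consonant becomes the onset of a new syllable: /b/ → /ba/, /g/ → /ga/, /ʒ/ → /ʒa/.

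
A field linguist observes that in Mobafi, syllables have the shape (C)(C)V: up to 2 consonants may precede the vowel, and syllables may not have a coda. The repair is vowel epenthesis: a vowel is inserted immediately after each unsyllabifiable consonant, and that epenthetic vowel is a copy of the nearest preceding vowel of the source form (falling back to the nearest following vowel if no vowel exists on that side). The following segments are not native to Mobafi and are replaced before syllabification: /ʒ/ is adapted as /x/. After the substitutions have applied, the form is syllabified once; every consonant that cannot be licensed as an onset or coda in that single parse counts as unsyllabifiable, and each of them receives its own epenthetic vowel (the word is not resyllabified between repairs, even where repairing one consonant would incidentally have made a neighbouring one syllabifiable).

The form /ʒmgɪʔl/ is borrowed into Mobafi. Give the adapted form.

xɪmgɪʔɪlɪ

Substitution: /ʒ/ → /x/, giving /xmgɪʔl/.
The consonants /x/, /ʔ/, /l/ cannot be parsed into a legal (C)(C)V syllable (no codas are permitted; onsets may contain at most 2 consonants).
Inserting the epenthetic vowel yields /x/ → /xɪ/, /ʔ/ → /ʔɪ/, /l/ → /lɪ/.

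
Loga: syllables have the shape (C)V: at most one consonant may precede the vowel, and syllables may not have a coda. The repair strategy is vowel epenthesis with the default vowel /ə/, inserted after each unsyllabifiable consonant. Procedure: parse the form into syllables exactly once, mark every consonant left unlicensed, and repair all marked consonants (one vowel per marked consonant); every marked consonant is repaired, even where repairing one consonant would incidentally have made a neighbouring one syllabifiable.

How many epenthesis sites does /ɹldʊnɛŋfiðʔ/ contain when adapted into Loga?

The unsyllabifiable consonants are /ɹ/, /l/, /ŋ/, /ð/, /ʔ/; each receives one epenthetic vowel.

5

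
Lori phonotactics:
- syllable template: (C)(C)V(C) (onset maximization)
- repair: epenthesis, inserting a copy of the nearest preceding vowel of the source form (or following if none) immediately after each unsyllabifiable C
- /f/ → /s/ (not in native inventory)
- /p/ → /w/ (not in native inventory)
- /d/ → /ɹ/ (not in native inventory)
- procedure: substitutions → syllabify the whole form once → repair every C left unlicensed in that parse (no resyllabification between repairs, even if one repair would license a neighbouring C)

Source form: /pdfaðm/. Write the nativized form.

Substitution: /p/ → /w/, /d/ → /ɹ/, /f/ → /s/, giving /wɹsaðm/.
The consonants /w/, /m/ cannot be parsed into a legal (C)(C)V(C) syllable (at most one coda consonant is licensed; onsets may contain at most 2 consonants).
Epenthesis after each stranded consonant: /w/ → /wa/, /m/ → /ma/.

waɹsaðma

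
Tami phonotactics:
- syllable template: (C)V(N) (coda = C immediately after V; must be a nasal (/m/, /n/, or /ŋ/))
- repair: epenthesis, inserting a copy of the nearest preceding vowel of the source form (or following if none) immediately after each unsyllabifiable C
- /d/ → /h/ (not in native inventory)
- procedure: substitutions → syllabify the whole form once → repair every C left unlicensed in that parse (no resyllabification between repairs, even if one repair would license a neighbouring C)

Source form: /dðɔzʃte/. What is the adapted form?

hɔðɔzɔʃɔte

Substitution: /d/ → /h/, giving /hðɔzʃte/.
The consonants /h/, /z/, /ʃ/ cannot be parsed into a legal (C)V(N) syllable (only a nasal (/m/, /n/, or /ŋ/) is licensed in coda position; onsets are limited to one consonant).
Each unlicensed consonant becomes the onset of a new syllable: /h/ → /hɔ/, /z/ → /zɔ/, /ʃ/ → /ʃɔ/.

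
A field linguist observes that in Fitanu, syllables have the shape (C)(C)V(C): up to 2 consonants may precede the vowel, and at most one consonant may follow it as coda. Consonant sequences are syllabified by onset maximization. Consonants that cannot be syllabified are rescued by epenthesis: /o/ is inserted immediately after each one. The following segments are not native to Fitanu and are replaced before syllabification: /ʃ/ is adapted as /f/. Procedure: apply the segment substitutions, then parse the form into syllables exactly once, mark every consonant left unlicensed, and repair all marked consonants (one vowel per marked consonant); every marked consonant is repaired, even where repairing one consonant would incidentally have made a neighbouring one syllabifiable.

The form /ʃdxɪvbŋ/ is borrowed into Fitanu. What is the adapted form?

Substitution: /ʃ/ → /f/, giving /fdxɪvbŋ/.
The consonants /f/, /b/, /ŋ/ cannot be parsed into a legal (C)(C)V(C) syllable (at most one coda consonant is licensed; onsets may contain at most 2 consonants).
Inserting the epenthetic vowel yields /f/ → /fo/, /b/ → /bo/, /ŋ/ → /ŋo/.

fodxɪvboŋo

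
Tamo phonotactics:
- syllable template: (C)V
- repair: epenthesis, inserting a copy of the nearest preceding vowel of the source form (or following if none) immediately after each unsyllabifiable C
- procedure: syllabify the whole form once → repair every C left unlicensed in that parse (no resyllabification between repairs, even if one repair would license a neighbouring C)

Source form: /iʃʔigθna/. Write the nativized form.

Syllabifying with onset maximization leaves /ʃ/, /g/, /θ/ stranded (no codas are permitted; onsets are limited to one consonant).
Epenthesis after each stranded consonant: /ʃ/ → /ʃi/, /g/ → /gi/, /θ/ → /θi/.

iʃiʔigiθina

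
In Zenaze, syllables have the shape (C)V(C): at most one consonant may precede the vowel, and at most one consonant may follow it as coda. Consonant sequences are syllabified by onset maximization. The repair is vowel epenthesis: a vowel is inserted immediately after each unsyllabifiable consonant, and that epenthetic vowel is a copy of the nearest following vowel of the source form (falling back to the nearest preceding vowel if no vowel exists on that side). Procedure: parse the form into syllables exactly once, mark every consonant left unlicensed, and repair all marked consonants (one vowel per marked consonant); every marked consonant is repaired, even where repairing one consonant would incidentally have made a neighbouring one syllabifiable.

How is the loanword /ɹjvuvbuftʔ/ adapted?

ɹujuvuvbuftuʔu

Under (C)V(C), the unsyllabifiable consonants are /ɹ/, /j/, /t/, /ʔ/ (at most one coda consonant is licensed; onsets are limited to one consonant).
Each unlicensed consonant becomes the onset of a new syllable: /ɹ/ → /ɹu/, /j/ → /ju/, /t/ → /tu/, /ʔ/ → /ʔu/.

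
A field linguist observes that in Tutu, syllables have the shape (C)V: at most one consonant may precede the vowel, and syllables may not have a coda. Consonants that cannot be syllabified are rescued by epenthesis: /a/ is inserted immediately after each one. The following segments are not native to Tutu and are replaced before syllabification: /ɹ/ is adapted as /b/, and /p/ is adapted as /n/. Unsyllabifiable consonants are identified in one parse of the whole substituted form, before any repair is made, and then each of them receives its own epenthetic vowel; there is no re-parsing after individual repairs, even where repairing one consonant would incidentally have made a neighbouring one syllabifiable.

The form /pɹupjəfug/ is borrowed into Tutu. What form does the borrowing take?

nabunajəfuga

Substitution: /p/ → /n/, /ɹ/ → /b/, giving /nbunjəfug/.
Syllabifying with onset maximization leaves /n/, /n/, /g/ stranded (no codas are permitted; onsets are limited to one consonant).
Each unlicensed consonant becomes the onset of a new syllable: /n/ → /na/, /n/ → /na/, /g/ → /ga/.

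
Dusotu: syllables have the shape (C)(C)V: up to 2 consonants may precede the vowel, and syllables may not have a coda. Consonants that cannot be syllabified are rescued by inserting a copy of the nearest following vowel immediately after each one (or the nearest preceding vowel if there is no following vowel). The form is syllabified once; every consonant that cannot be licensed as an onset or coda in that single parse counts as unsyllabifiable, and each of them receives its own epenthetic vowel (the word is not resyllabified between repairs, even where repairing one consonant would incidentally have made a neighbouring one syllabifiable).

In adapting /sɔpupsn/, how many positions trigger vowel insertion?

3

The unsyllabifiable consonants are /p/, /s/, /n/; each receives one epenthetic vowel.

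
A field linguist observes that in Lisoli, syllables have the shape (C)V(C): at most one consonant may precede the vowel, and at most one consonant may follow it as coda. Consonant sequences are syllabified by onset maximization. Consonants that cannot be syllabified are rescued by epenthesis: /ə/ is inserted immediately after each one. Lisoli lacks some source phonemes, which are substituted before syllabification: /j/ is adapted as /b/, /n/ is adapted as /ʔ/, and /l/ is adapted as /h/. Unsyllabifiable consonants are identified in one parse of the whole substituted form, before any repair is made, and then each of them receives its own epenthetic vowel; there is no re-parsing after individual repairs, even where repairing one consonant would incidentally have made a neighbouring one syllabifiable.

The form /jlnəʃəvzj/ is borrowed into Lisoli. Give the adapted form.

bəhəʔəʃəvzəbə

Substitution: /j/ → /b/, /l/ → /h/, /n/ → /ʔ/, giving /bhʔəʃəvzb/.
Under (C)V(C), the unsyllabifiable consonants are /b/, /h/, /z/, /b/ (at most one coda consonant is licensed; onsets are limited to one consonant).
Each unlicensed consonant becomes the onset of a new syllable: /b/ → /bə/, /h/ → /hə/, /z/ → /zə/, /b/ → /bə/.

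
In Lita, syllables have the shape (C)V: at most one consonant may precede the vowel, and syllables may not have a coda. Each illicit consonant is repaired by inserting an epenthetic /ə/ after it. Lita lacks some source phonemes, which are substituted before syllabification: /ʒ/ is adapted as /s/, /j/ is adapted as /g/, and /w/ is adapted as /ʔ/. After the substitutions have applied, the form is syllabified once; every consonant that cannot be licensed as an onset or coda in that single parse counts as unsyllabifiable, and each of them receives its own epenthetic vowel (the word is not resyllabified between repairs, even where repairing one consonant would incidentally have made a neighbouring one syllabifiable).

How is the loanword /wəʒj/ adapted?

Substitution: /w/ → /ʔ/, /ʒ/ → /s/, /j/ → /g/, giving /ʔəsg/.
The consonants /s/, /g/ cannot be parsed into a legal (C)V syllable (no codas are permitted; onsets are limited to one consonant).
Each unlicensed consonant becomes the onset of a new syllable: /s/ → /sə/, /g/ → /gə/.

ʔəsəgə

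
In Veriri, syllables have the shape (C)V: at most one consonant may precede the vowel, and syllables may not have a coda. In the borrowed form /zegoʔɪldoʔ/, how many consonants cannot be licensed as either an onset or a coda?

Under (C)V, the unsyllabifiable consonants are /l/, /ʔ/ (no codas are permitted; onsets are limited to one consonant).

2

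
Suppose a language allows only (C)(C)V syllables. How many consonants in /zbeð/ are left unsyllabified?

Syllabifying with onset maximization leaves /ð/ stranded (no codas are permitted; onsets may contain at most 2 consonants).

1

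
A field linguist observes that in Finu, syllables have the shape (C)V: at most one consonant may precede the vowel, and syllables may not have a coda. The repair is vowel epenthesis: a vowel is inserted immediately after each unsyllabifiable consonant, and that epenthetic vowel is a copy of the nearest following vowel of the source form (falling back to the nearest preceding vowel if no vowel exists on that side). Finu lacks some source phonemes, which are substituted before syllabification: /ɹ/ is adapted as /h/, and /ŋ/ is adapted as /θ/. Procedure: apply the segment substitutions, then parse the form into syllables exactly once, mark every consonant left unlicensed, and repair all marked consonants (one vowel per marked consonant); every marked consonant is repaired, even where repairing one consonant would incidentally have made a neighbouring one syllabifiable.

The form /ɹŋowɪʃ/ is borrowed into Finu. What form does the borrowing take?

hoθowɪʃɪ

Substitution: /ɹ/ → /h/, /ŋ/ → /θ/, giving /hθowɪʃ/.
Syllabifying with onset maximization leaves /h/, /ʃ/ stranded (no codas are permitted; onsets are limited to one consonant).
Inserting the epenthetic vowel yields /h/ → /ho/, /ʃ/ → /ʃɪ/.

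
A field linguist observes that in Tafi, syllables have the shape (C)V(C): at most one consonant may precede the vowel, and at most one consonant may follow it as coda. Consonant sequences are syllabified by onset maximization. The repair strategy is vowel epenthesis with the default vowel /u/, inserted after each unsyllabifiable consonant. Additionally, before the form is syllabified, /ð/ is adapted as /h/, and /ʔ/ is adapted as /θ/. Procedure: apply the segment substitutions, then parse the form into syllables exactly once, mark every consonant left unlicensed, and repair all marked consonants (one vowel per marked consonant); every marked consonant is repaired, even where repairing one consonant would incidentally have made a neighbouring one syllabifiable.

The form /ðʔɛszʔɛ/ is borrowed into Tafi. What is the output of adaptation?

huθɛszuθɛ

Substitution: /ð/ → /h/, /ʔ/ → /θ/, giving /hθɛszθɛ/.
The consonants /h/, /z/ cannot be parsed into a legal (C)V(C) syllable (at most one coda consonant is licensed; onsets are limited to one consonant).
Inserting the epenthetic vowel yields /h/ → /hu/, /z/ → /zu/.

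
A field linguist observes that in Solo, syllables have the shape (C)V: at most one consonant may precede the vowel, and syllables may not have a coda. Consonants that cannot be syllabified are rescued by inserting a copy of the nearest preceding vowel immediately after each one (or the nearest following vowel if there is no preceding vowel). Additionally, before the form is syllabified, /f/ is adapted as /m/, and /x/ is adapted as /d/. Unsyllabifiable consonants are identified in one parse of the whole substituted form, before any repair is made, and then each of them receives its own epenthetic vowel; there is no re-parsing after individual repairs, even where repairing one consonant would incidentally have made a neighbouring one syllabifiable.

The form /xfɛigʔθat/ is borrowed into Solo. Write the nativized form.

dɛmɛigiʔiθata

Substitution: /x/ → /d/, /f/ → /m/, giving /dmɛigʔθat/.
Syllabifying with onset maximization leaves /d/, /g/, /ʔ/, /t/ stranded (no codas are permitted; onsets are limited to one consonant).
Epenthesis after each stranded consonant: /d/ → /dɛ/, /g/ → /gi/, /ʔ/ → /ʔi/, /t/ → /ta/.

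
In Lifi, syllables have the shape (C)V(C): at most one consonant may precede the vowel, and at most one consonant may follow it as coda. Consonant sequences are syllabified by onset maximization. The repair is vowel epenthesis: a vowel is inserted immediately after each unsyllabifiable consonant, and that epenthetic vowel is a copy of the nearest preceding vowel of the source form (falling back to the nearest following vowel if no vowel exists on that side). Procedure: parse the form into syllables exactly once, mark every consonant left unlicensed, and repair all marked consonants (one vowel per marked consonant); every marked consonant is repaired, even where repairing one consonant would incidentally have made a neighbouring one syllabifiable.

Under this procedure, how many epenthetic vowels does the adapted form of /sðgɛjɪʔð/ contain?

3

The unsyllabifiable consonants are /s/, /ð/, /ð/; each receives one epenthetic vowel.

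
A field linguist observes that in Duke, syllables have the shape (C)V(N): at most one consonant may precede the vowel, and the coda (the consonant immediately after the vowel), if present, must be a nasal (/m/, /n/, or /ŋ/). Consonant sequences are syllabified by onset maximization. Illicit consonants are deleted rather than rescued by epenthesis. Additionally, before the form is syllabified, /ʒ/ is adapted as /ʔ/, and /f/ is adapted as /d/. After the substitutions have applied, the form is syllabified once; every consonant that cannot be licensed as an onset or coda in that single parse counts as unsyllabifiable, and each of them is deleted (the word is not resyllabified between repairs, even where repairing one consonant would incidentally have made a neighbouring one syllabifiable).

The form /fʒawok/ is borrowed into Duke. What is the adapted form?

Substitution: /f/ → /d/, /ʒ/ → /ʔ/, giving /dʔawok/.
Syllabifying with onset maximization leaves /d/, /k/ stranded (only a nasal (/m/, /n/, or /ŋ/) is licensed in coda position; onsets are limited to one consonant).
Deleting the stranded consonants removes /d/, /k/.

ʔawo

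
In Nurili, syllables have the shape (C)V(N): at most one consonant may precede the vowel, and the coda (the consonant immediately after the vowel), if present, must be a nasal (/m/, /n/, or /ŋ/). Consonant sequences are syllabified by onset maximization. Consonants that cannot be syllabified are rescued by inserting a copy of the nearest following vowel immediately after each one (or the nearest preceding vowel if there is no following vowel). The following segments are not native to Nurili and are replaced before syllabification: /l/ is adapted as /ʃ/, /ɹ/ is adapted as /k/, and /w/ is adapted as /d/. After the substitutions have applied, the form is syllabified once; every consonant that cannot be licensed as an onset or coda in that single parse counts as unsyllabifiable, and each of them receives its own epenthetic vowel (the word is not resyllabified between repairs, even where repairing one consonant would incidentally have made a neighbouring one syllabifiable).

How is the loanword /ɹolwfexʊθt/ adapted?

Substitution: /ɹ/ → /k/, /l/ → /ʃ/, /w/ → /d/, giving /koʃdfexʊθt/.
The consonants /ʃ/, /d/, /θ/, /t/ cannot be parsed into a legal (C)V(N) syllable (only a nasal (/m/, /n/, or /ŋ/) is licensed in coda position; onsets are limited to one consonant).
Epenthesis after each stranded consonant: /ʃ/ → /ʃe/, /d/ → /de/, /θ/ → /θʊ/, /t/ → /tʊ/.

koʃedefexʊθʊtʊ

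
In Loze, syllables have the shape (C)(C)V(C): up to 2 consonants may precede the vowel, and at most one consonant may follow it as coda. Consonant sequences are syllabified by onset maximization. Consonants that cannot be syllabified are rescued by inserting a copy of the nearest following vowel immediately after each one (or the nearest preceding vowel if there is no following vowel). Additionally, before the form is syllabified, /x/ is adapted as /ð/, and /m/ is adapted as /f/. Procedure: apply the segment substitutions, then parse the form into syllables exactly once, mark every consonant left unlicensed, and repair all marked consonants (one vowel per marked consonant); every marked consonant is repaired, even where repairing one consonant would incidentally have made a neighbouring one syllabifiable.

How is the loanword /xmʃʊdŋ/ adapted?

ðʊfʃʊdŋʊ

Substitution: /x/ → /ð/, /m/ → /f/, giving /ðfʃʊdŋ/.
Under (C)(C)V(C), the unsyllabifiable consonants are /ð/, /ŋ/ (at most one coda consonant is licensed; onsets may contain at most 2 consonants).
Each unlicensed consonant becomes the onset of a new syllable: /ð/ → /ðʊ/, /ŋ/ → /ŋʊ/.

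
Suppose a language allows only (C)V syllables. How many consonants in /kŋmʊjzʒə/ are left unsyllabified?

4

The consonants /k/, /ŋ/, /j/, /z/ cannot be parsed into a legal (C)V syllable (no codas are permitted; onsets are limited to one consonant).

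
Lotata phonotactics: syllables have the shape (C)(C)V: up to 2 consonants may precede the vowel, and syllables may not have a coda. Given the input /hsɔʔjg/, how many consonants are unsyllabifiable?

3

Under (C)(C)V, the unsyllabifiable consonants are /ʔ/, /j/, /g/ (no codas are permitted; onsets may contain at most 2 consonants).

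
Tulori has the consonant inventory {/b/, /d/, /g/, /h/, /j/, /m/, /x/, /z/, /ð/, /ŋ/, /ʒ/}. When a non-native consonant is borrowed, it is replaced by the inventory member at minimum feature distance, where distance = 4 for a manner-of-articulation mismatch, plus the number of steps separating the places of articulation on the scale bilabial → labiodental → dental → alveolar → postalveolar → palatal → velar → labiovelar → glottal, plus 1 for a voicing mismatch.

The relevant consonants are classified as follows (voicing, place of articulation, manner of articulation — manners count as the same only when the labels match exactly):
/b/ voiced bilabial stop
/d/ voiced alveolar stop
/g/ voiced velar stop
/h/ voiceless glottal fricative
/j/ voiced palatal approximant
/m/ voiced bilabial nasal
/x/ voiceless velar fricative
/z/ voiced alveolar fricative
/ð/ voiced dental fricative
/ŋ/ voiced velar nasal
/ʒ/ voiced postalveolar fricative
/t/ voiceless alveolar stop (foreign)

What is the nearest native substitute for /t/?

d

/d/ is closest: same manner (stop), place distance 0 (alveolar→alveolar), voicing differs (+1); total 1. Next closest is /b/ at distance 4.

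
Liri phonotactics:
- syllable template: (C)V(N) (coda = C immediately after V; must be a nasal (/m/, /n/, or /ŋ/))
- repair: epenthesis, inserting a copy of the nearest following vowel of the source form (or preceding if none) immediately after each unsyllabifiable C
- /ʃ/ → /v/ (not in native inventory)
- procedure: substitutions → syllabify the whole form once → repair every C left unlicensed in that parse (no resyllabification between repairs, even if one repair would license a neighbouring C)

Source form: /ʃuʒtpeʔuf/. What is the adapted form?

vuʒetepeʔufu

Substitution: /ʃ/ → /v/, giving /vuʒtpeʔuf/.
Under (C)V(N), the unsyllabifiable consonants are /ʒ/, /t/, /f/ (only a nasal (/m/, /n/, or /ŋ/) is licensed in coda position; onsets are limited to one consonant).
Epenthesis after each stranded consonant: /ʒ/ → /ʒe/, /t/ → /te/, /f/ → /fu/.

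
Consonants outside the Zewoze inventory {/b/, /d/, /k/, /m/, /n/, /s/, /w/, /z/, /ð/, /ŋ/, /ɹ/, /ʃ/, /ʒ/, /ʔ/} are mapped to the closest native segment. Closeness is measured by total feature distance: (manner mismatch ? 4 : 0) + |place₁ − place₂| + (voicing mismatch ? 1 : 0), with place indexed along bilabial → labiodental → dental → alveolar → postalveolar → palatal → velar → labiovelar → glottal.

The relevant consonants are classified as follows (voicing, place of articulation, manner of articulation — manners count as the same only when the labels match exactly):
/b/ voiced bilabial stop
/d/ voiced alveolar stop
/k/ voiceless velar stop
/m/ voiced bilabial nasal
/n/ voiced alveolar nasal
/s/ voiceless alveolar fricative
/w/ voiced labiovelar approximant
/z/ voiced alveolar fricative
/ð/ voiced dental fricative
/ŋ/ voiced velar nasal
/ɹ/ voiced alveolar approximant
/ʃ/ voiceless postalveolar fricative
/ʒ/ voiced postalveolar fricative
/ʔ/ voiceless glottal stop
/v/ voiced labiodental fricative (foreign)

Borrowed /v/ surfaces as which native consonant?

/ð/ is closest: same manner (fricative), place distance 1 (labiodental→dental), same voicing; total 1. Next closest is /z/ at distance 2.

ð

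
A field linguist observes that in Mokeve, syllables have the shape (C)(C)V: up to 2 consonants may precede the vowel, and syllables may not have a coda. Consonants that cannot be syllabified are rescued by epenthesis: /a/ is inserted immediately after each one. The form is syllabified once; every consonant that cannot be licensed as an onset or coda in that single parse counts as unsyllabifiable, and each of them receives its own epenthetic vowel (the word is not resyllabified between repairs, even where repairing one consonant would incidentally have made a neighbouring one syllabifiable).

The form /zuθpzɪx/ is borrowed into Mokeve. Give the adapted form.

zuθapzɪxa

The consonants /θ/, /x/ cannot be parsed into a legal (C)(C)V syllable (no codas are permitted; onsets may contain at most 2 consonants).
Inserting the epenthetic vowel yields /θ/ → /θa/, /x/ → /xa/.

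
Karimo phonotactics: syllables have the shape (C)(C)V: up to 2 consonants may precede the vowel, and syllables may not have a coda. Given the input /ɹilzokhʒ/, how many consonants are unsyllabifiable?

Syllabifying with onset maximization leaves /k/, /h/, /ʒ/ stranded (no codas are permitted; onsets may contain at most 2 consonants).

3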